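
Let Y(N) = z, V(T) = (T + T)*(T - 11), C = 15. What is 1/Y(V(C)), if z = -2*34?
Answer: -1/68 ≈ -0.014706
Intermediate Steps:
z = -68
V(T) = 2*T*(-11 + T) (V(T) = (2*T)*(-11 + T) = 2*T*(-11 + T))
Y(N) = -68
1/Y(V(C)) = 1/(-68) = -1/68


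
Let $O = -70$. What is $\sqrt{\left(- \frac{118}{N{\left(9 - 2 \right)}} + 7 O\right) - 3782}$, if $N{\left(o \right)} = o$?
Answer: $\frac{i \sqrt{210154}}{7} \approx 65.489 i$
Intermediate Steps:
$\sqrt{\left(- \frac{118}{N{\left(9 - 2 \right)}} + 7 O\right) - 3782} = \sqrt{\left(- \frac{118}{9 - 2} + 7 \left(-70\right)\right) - 3782} = \sqrt{\left(- \frac{118}{9 - 2} - 490\right) - 3782} = \sqrt{\left(- \frac{118}{7} - 490\right) - 3782} = \sqrt{- \frac{3548}{7} - 3782} = \sqrt{- \frac{30022}{7}} = \frac{i \sqrt{210154}}{7}$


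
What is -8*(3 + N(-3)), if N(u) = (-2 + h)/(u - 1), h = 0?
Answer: -28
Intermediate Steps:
N(u) = -2/(-1 + u) (N(u) = (-2 + 0)/(u - 1) = -2/(-1 + u))
-8*(3 + N(-3)) = -8*(3 - 2/(-1 - 3)) = -8*(3 - 2/(-4)) = -8*(3 - 2*(-¼)) = -8*(3 + ½) = -8*7/2 = -28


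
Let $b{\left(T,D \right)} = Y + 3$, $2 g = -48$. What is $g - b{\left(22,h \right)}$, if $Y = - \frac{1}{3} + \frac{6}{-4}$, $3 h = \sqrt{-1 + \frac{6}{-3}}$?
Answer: $- \frac{151}{6} \approx -25.167$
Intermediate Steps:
$g = -24$ ($g = \frac{1}{2} \left(-48\right) = -24$)
$h = \frac{i \sqrt{3}}{3}$ ($h = \frac{\sqrt{-1 + \frac{6}{-3}}}{3} = \frac{\sqrt{-1 + 6 \left(- \frac{1}{3}\right)}}{3} = \frac{\sqrt{-1 - 2}}{3} = \frac{\sqrt{-3}}{3} = \frac{i \sqrt{3}}{3} \approx 0.57735 i$)
$Y = - \frac{11}{6}$ ($Y = \left(-1\right) \frac{1}{3} + 6 \left(- \frac{1}{4}\right) = - \frac{1}{3} - \frac{3}{2} = - \frac{11}{6} \approx -1.8333$)
$b{\left(T,D \right)} = \frac{7}{6}$ ($b{\left(T,D \right)} = - \frac{11}{6} + 3 = \frac{7}{6}$)
$g - b{\left(22,h \right)} = -24 - \frac{7}{6} = - \frac{151}{6}$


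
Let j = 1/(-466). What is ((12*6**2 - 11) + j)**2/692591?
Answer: 38488554225/150400291196 ≈ 0.25591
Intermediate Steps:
j = -1/466 ≈ -0.0021459
((12*6**2 - 11) + j)**2/692591 = ((12*6**2 - 11) - 1/466)**2/692591 = ((12*36 - 11) - 1/466)**2*(1/692591) = ((432 - 11) - 1/466)**2*(1/692591) = (421 - 1/466)**2*(1/692591) = (196185/466)**2*(1/692591) = (38488554225/217156)*(1/692591) = 38488554225/150400291196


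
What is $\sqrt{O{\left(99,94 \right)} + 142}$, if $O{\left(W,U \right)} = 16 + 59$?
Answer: $\sqrt{217} \approx 14.731$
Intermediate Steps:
$O{\left(W,U \right)} = 75$
$\sqrt{O{\left(99,94 \right)} + 142} = \sqrt{75 + 142} = \sqrt{217}$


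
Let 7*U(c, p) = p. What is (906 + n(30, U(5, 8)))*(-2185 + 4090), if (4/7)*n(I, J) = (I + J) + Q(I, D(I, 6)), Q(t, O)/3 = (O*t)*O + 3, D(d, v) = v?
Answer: 50644425/4 ≈ 1.2661e+7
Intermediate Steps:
U(c, p) = p/7
Q(t, O) = 9 + 3*t*O**2 (Q(t, O) = 3*((O*t)*O + 3) = 3*(t*O**2 + 3) = 3*(3 + t*O**2) = 9 + 3*t*O**2)
n(I, J) = 63/4 + 7*J/4 + 763*I/4 (n(I, J) = 7*((I + J) + (9 + 3*I*6**2))/4 = 7*((I + J) + (9 + 3*I*36))/4 = 7*((I + J) + (9 + 108*I))/4 = 7*(9 + J + 109*I)/4 = 63/4 + 7*J/4 + 763*I/4)
(906 + n(30, U(5, 8)))*(-2185 + 4090) = (906 + (63/4 + 7*((1/7)*8)/4 + (763/4)*30))*(-2185 + 4090) = (906 + (63/4 + (7/4)*(8/7) + 11445/2))*1905 = (906 + (63/4 + 2 + 11445/2))*1905 = (906 + 22961/4)*1905 = (26585/4)*1905 = 50644425/4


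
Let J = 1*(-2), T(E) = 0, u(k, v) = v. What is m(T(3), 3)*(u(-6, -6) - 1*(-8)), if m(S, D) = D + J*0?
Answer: 6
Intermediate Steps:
J = -2
m(S, D) = D (m(S, D) = D - 2*0 = D + 0 = D)
m(T(3), 3)*(u(-6, -6) - 1*(-8)) = 3*(-6 - 1*(-8)) = 3*(-6 + 8) = 3*2 = 6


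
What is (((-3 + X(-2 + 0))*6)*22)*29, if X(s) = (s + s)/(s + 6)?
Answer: -15312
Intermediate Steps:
X(s) = 2*s/(6 + s) (X(s) = (2*s)/(6 + s) = 2*s/(6 + s))
(((-3 + X(-2 + 0))*6)*22)*29 = (((-3 + 2*(-2 + 0)/(6 + (-2 + 0)))*6)*22)*29 = (((-3 + 2*(-2)/(6 - 2))*6)*22)*29 = (((-3 + 2*(-2)/4)*6)*22)*29 = (((-3 + 2*(-2)*(1/4))*6)*22)*29 = (((-3 - 1)*6)*22)*29 = (-4*6*22)*29 = -24*22*29 = -528*29 = -15312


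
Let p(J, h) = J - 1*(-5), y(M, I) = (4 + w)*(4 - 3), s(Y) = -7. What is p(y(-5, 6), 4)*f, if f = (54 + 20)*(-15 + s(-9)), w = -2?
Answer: -11396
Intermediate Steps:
y(M, I) = 2 (y(M, I) = (4 - 2)*(4 - 3) = 2*1 = 2)
p(J, h) = 5 + J (p(J, h) = J + 5 = 5 + J)
f = -1628 (f = (54 + 20)*(-15 - 7) = 74*(-22) = -1628)
p(y(-5, 6), 4)*f = (5 + 2)*(-1628) = 7*(-1628) = -11396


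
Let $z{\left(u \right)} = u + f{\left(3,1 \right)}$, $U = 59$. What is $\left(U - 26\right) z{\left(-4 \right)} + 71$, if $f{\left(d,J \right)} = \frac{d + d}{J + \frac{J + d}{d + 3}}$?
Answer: $\frac{289}{5} \approx 57.8$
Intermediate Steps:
$f{\left(d,J \right)} = \frac{2 d}{J + \frac{J + d}{3 + d}}$
$z{\left(u \right)} = \frac{18}{5} + u$ ($z{\left(u \right)} = u + 2 \cdot 3 \frac{1}{3 + 4 \cdot 1 + 1 \cdot 3} \left(3 + 3\right) = u + 2 \cdot 3 \frac{1}{3 + 4 + 3} \cdot 6 = u + 2 \cdot 3 \cdot \frac{1}{10} \cdot 6 = u + \frac{18}{5} = \frac{18}{5} + u$)
$\left(U - 26\right) z{\left(-4 \right)} + 71 = \left(59 - 26\right) \left(\frac{18}{5} - 4\right) + 71 = \left(59 - 26\right) \left(- \frac{2}{5}\right) + 71 = 33 \left(- \frac{2}{5}\right) + 71 = - \frac{66}{5} + 71 = \frac{289}{5}$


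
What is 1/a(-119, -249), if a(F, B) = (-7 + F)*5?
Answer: -1/630 ≈ -0.0015873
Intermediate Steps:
a(F, B) = -35 + 5*F
1/a(-119, -249) = 1/(-35 + 5*(-119)) = 1/(-35 - 595) = 1/(-630) = -1/630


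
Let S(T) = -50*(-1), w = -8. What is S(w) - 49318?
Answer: -49268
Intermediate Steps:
S(T) = 50
S(w) - 49318 = 50 - 49318 = -49268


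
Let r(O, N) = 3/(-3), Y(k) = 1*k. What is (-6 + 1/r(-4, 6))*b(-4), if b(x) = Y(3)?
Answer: -21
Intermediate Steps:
Y(k) = k
b(x) = 3
r(O, N) = -1 (r(O, N) = 3*(-1/3) = -1)
(-6 + 1/r(-4, 6))*b(-4) = (-6 + 1/(-1))*3 = (-6 - 1)*3 = -7*3 = -21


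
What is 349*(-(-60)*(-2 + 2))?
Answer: 0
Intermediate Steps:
349*(-(-60)*(-2 + 2)) = 349*(-(-60)*0) = 349*(-12*0) = 349*0 = 0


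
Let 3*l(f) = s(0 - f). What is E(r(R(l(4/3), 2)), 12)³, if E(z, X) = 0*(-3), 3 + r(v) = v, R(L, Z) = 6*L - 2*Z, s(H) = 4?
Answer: 0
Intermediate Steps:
l(f) = 4/3 (l(f) = (⅓)*4 = 4/3)
R(L, Z) = -2*Z + 6*L
r(v) = -3 + v
E(z, X) = 0
E(r(R(l(4/3), 2)), 12)³ = 0³ = 0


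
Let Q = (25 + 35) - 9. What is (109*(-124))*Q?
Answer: -689316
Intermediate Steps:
Q = 51 (Q = 60 - 9 = 51)
(109*(-124))*Q = (109*(-124))*51 = -13516*51 = -689316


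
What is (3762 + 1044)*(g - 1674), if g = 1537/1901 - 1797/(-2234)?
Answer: -17066947917483/2123417 ≈ -8.0375e+6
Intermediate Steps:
g = 6849755/4246834 (g = 1537*(1/1901) - 1797*(-1/2234) = 1537/1901 + 1797/2234 = 6849755/4246834 ≈ 1.6129)
(3762 + 1044)*(g - 1674) = (3762 + 1044)*(6849755/4246834 - 1674) = 4806*(-7102350361/4246834) = -17066947917483/2123417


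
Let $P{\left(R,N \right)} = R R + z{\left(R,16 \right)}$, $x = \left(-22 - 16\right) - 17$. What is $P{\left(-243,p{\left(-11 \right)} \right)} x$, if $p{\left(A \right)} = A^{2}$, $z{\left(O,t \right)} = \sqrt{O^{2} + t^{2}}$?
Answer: $-3247695 - 55 \sqrt{59305} \approx -3.2611 \cdot 10^{6}$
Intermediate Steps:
$x = -55$ ($x = -38 - 17 = -55$)
$P{\left(R,N \right)} = R^{2} + \sqrt{256 + R^{2}}$ ($P{\left(R,N \right)} = R R + \sqrt{R^{2} + 16^{2}} = R^{2} + \sqrt{R^{2} + 256} = R^{2} + \sqrt{256 + R^{2}}$)
$P{\left(-243,p{\left(-11 \right)} \right)} x = \left(\left(-243\right)^{2} + \sqrt{256 + \left(-243\right)^{2}}\right) \left(-55\right) = \left(59049 + \sqrt{256 + 59049}\right) \left(-55\right) = \left(59049 + \sqrt{59305}\right) \left(-55\right) = -3247695 - 55 \sqrt{59305}$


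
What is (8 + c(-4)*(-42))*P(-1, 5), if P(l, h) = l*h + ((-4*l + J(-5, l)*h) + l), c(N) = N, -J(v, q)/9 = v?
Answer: 39248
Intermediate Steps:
J(v, q) = -9*v
P(l, h) = -3*l + 45*h + h*l (P(l, h) = l*h + ((-4*l + (-9*(-5))*h) + l) = h*l + ((-4*l + 45*h) + l) = h*l + (-3*l + 45*h) = -3*l + 45*h + h*l)
(8 + c(-4)*(-42))*P(-1, 5) = (8 - 4*(-42))*(-3*(-1) + 45*5 + 5*(-1)) = (8 + 168)*(3 + 225 - 5) = 176*223 = 39248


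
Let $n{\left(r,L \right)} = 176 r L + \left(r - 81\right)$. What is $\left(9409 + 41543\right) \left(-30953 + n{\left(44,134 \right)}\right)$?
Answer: $51293684112$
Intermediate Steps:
$n{\left(r,L \right)} = -81 + r + 176 L r$ ($n{\left(r,L \right)} = 176 L r + \left(r - 81\right) = 176 L r + \left(-81 + r\right) = -81 + r + 176 L r$)
$\left(9409 + 41543\right) \left(-30953 + n{\left(44,134 \right)}\right) = \left(9409 + 41543\right) \left(-30953 + \left(-81 + 44 + 176 \cdot 134 \cdot 44\right)\right) = 50952 \left(-30953 + \left(-81 + 44 + 1037696\right)\right) = 50952 \left(-30953 + 1037659\right) = 50952 \cdot 1006706 = 51293684112$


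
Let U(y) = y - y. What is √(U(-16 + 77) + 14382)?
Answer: 3*√1598 ≈ 119.92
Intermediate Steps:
U(y) = 0
√(U(-16 + 77) + 14382) = √(0 + 14382) = √14382 = 3*√1598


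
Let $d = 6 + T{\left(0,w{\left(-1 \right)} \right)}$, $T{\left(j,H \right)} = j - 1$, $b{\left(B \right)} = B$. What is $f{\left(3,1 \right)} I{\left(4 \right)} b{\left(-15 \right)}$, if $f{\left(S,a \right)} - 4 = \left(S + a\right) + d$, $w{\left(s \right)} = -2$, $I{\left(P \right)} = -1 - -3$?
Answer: $-390$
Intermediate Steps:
$I{\left(P \right)} = 2$ ($I{\left(P \right)} = -1 + 3 = 2$)
$T{\left(j,H \right)} = -1 + j$
$d = 5$ ($d = 6 + \left(-1 + 0\right) = 6 - 1 = 5$)
$f{\left(S,a \right)} = 9 + S + a$ ($f{\left(S,a \right)} = 4 + \left(\left(S + a\right) + 5\right) = 4 + \left(5 + S + a\right) = 9 + S + a$)
$f{\left(3,1 \right)} I{\left(4 \right)} b{\left(-15 \right)} = \left(9 + 3 + 1\right) 2 \left(-15\right) = 13 \cdot 2 \left(-15\right) = 26 \left(-15\right) = -390$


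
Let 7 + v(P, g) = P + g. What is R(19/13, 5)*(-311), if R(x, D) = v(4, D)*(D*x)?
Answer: -59090/13 ≈ -4545.4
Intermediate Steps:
v(P, g) = -7 + P + g (v(P, g) = -7 + (P + g) = -7 + P + g)
R(x, D) = D*x*(-3 + D) (R(x, D) = (-7 + 4 + D)*(D*x) = (-3 + D)*(D*x) = D*x*(-3 + D))
R(19/13, 5)*(-311) = (5*(19/13)*(-3 + 5))*(-311) = (5*(19*(1/13))*2)*(-311) = (5*(19/13)*2)*(-311) = (190/13)*(-311) = -59090/13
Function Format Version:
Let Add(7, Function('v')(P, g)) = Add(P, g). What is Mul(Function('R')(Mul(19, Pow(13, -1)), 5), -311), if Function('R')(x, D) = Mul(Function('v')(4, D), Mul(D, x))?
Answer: Rational(-59090, 13) ≈ -4545.4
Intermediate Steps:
Function('v')(P, g) = Add(-7, P, g) (Function('v')(P, g) = Add(-7, Add(P, g)) = Add(-7, P, g))
Function('R')(x, D) = Mul(D, x, Add(-3, D)) (Function('R')(x, D) = Mul(Add(-7, 4, D), Mul(D, x)) = Mul(Add(-3, D), Mul(D, x)) = Mul(D, x, Add(-3, D)))
Mul(Function('R')(Mul(19, Pow(13, -1)), 5), -311) = Mul(Mul(5, Mul(19, Pow(13, -1)), Add(-3, 5)), -311) = Mul(Mul(5, Mul(19, Rational(1, 13)), 2), -311) = Mul(Mul(5, Rational(19, 13), 2), -311) = Mul(Rational(190, 13), -311) = Rational(-59090, 13)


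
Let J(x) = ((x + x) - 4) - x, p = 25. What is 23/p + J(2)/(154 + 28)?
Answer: 2068/2275 ≈ 0.90901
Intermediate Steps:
J(x) = -4 + x (J(x) = (2*x - 4) - x = (-4 + 2*x) - x = -4 + x)
23/p + J(2)/(154 + 28) = 23/25 + (-4 + 2)/(154 + 28) = 23*(1/25) - 2/182 = 23/25 + (1/182)*(-2) = 23/25 - 1/91 = 2068/2275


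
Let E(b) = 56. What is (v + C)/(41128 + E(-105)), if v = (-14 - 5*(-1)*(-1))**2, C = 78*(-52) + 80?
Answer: -1205/13728 ≈ -0.087777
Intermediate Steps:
C = -3976 (C = -4056 + 80 = -3976)
v = 361 (v = (-14 + 5*(-1))**2 = (-14 - 5)**2 = (-19)**2 = 361)
(v + C)/(41128 + E(-105)) = (361 - 3976)/(41128 + 56) = -3615/41184 = -3615*1/41184 = -1205/13728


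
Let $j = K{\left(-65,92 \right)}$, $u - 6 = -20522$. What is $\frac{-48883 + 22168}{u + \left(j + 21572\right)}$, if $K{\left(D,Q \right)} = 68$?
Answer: $- \frac{26715}{1124} \approx -23.768$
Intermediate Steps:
$u = -20516$ ($u = 6 - 20522 = -20516$)
$j = 68$
$\frac{-48883 + 22168}{u + \left(j + 21572\right)} = \frac{-48883 + 22168}{-20516 + \left(68 + 21572\right)} = - \frac{26715}{-20516 + 21640} = - \frac{26715}{1124}$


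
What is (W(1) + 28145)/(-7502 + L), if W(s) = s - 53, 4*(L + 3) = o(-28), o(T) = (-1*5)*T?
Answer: -28093/7470 ≈ -3.7608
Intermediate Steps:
o(T) = -5*T
L = 32 (L = -3 + (-5*(-28))/4 = -3 + (1/4)*140 = -3 + 35 = 32)
W(s) = -53 + s
(W(1) + 28145)/(-7502 + L) = ((-53 + 1) + 28145)/(-7502 + 32) = (-52 + 28145)/(-7470) = 28093*(-1/7470) = -28093/7470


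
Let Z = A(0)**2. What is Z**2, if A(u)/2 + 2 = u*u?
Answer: 256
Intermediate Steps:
A(u) = -4 + 2*u**2 (A(u) = -4 + 2*(u*u) = -4 + 2*u**2)
Z = 16 (Z = (-4 + 2*0**2)**2 = (-4 + 2*0)**2 = (-4 + 0)**2 = (-4)**2 = 16)
Z**2 = 16**2 = 256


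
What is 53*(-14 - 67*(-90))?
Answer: 318848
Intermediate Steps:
53*(-14 - 67*(-90)) = 53*(-14 + 6030) = 53*6016 = 318848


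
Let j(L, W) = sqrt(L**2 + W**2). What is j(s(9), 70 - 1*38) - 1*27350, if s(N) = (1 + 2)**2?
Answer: -27350 + sqrt(1105) ≈ -27317.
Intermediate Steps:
s(N) = 9 (s(N) = 3**2 = 9)
j(s(9), 70 - 1*38) - 1*27350 = sqrt(9**2 + (70 - 1*38)**2) - 1*27350 = sqrt(81 + (70 - 38)**2) - 27350 = sqrt(81 + 32**2) - 27350 = sqrt(81 + 1024) - 27350 = sqrt(1105) - 27350 = -27350 + sqrt(1105)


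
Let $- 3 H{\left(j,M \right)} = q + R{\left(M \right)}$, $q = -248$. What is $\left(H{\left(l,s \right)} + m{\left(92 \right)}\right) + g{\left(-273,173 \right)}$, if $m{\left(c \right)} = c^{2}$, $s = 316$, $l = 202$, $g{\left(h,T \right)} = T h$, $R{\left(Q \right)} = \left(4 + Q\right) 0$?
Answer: $- \frac{116047}{3} \approx -38682.0$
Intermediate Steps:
$R{\left(Q \right)} = 0$
$H{\left(j,M \right)} = \frac{248}{3}$ ($H{\left(j,M \right)} = - \frac{-248 + 0}{3} = \left(- \frac{1}{3}\right) \left(-248\right) = \frac{248}{3}$)
$\left(H{\left(l,s \right)} + m{\left(92 \right)}\right) + g{\left(-273,173 \right)} = \left(\frac{248}{3} + 92^{2}\right) + 173 \left(-273\right) = \left(\frac{248}{3} + 8464\right) - 47229 = \frac{25640}{3} - 47229 = - \frac{116047}{3}$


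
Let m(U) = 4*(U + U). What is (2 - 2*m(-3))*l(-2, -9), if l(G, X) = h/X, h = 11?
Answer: -550/9 ≈ -61.111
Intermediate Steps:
l(G, X) = 11/X
m(U) = 8*U (m(U) = 4*(2*U) = 8*U)
(2 - 2*m(-3))*l(-2, -9) = (2 - 16*(-3))*(11/(-9)) = (2 - 2*(-24))*(11*(-⅑)) = (2 + 48)*(-11/9) = 50*(-11/9) = -550/9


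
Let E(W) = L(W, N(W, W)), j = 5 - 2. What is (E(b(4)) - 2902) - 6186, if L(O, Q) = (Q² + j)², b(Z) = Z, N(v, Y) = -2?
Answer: -9039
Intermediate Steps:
j = 3
L(O, Q) = (3 + Q²)² (L(O, Q) = (Q² + 3)² = (3 + Q²)²)
E(W) = 49 (E(W) = (3 + (-2)²)² = (3 + 4)² = 7² = 49)
(E(b(4)) - 2902) - 6186 = (49 - 2902) - 6186 = -2853 - 6186 = -9039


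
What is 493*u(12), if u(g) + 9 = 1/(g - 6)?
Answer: -26129/6 ≈ -4354.8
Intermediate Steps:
u(g) = -9 + 1/(-6 + g) (u(g) = -9 + 1/(g - 6) = -9 + 1/(-6 + g))
493*u(12) = 493*((55 - 9*12)/(-6 + 12)) = 493*((55 - 108)/6) = 493*((⅙)*(-53)) = 493*(-53/6) = -26129/6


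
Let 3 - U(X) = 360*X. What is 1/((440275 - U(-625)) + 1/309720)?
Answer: 309720/66674043841 ≈ 4.6453e-6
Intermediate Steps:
U(X) = 3 - 360*X
1/((440275 - U(-625)) + 1/309720) = 1/((440275 - (3 - 360*(-625))) + 1/309720) = 1/((440275 - (3 + 225000)) + 1/309720) = 1/((440275 - 1*225003) + 1/309720) = 1/((440275 - 225003) + 1/309720) = 1/(215272 + 1/309720) = 1/(66674043841/309720) = 309720/66674043841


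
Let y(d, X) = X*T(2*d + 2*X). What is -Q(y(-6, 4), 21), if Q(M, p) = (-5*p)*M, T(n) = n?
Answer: -1680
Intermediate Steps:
y(d, X) = X*(2*X + 2*d) (y(d, X) = X*(2*d + 2*X) = X*(2*X + 2*d))
Q(M, p) = -5*M*p
-Q(y(-6, 4), 21) = -(-5)*2*4*(4 - 6)*21 = -(-5)*2*4*(-2)*21 = -(-5)*(-16)*21 = -1*1680 = -1680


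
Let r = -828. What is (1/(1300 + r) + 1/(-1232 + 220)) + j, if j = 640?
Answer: 76426375/119416 ≈ 640.00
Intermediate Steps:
(1/(1300 + r) + 1/(-1232 + 220)) + j = (1/(1300 - 828) + 1/(-1232 + 220)) + 640 = (1/472 + 1/(-1012)) + 640 = (1/472 - 1/1012) + 640 = 135/119416 + 640 = 76426375/119416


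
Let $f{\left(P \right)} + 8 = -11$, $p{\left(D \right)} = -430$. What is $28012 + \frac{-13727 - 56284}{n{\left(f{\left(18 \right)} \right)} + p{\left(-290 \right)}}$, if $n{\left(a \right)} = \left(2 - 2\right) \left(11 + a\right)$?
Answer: $\frac{12115171}{430} \approx 28175.0$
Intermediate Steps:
$f{\left(P \right)} = -19$ ($f{\left(P \right)} = -8 - 11 = -19$)
$n{\left(a \right)} = 0$ ($n{\left(a \right)} = 0 \left(11 + a\right) = 0$)
$28012 + \frac{-13727 - 56284}{n{\left(f{\left(18 \right)} \right)} + p{\left(-290 \right)}} = 28012 + \frac{-13727 - 56284}{0 - 430} = 28012 - \frac{70011}{-430} = 28012 - - \frac{70011}{430} = 28012 + \frac{70011}{430} = \frac{12115171}{430}$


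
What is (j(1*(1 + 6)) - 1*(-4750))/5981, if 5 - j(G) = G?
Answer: 4748/5981 ≈ 0.79385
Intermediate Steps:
j(G) = 5 - G
(j(1*(1 + 6)) - 1*(-4750))/5981 = ((5 - (1 + 6)) - 1*(-4750))/5981 = ((5 - 7) + 4750)*(1/5981) = (-2 + 4750)*(1/5981) = 4748*(1/5981) = 4748/5981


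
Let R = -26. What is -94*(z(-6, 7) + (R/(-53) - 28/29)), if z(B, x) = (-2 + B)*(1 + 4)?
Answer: 5847740/1537 ≈ 3804.6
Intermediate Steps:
z(B, x) = -10 + 5*B (z(B, x) = (-2 + B)*5 = -10 + 5*B)
-94*(z(-6, 7) + (R/(-53) - 28/29)) = -94*((-10 + 5*(-6)) + (-26/(-53) - 28/29)) = -94*((-10 - 30) + (-26*(-1/53) - 28*1/29)) = -94*(-40 + (26/53 - 28/29)) = -94*(-40 - 730/1537) = -94*(-62210/1537) = 5847740/1537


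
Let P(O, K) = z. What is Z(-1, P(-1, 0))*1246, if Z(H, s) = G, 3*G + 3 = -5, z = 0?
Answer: -9968/3 ≈ -3322.7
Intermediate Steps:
P(O, K) = 0
G = -8/3 (G = -1 + (⅓)*(-5) = -1 - 5/3 = -8/3 ≈ -2.6667)
Z(H, s) = -8/3
Z(-1, P(-1, 0))*1246 = -8/3*1246 = -9968/3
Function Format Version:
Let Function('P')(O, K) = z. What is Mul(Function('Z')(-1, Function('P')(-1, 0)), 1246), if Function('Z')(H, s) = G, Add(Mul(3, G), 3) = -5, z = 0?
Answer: Rational(-9968, 3) ≈ -3322.7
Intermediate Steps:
Function('P')(O, K) = 0
G = Rational(-8, 3) (G = Add(-1, Mul(Rational(1, 3), -5)) = Add(-1, Rational(-5, 3)) = Rational(-8, 3) ≈ -2.6667)
Function('Z')(H, s) = Rational(-8, 3)
Mul(Function('Z')(-1, Function('P')(-1, 0)), 1246) = Mul(Rational(-8, 3), 1246) = Rational(-9968, 3)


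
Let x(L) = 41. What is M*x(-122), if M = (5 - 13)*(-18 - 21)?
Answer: 12792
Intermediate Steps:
M = 312 (M = -8*(-39) = 312)
M*x(-122) = 312*41 = 12792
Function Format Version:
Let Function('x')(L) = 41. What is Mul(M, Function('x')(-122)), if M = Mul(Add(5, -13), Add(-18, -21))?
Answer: 12792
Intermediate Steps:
M = 312 (M = Mul(-8, -39) = 312)
Mul(M, Function('x')(-122)) = Mul(312, 41) = 12792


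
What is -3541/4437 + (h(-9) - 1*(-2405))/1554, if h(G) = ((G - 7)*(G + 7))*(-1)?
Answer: 239347/328338 ≈ 0.72896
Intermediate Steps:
h(G) = -(-7 + G)*(7 + G) (h(G) = ((-7 + G)*(7 + G))*(-1) = -(-7 + G)*(7 + G))
-3541/4437 + (h(-9) - 1*(-2405))/1554 = -3541/4437 + ((49 - 1*(-9)²) - 1*(-2405))/1554 = -3541*1/4437 + ((49 - 1*81) + 2405)*(1/1554) = -3541/4437 + ((49 - 81) + 2405)*(1/1554) = -3541/4437 + (-32 + 2405)*(1/1554) = -3541/4437 + 2373*(1/1554) = -3541/4437 + 113/74 = 239347/328338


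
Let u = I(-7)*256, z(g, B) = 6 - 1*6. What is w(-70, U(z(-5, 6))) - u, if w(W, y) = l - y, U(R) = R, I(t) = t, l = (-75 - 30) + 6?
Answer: 1693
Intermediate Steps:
z(g, B) = 0 (z(g, B) = 6 - 6 = 0)
l = -99 (l = -105 + 6 = -99)
w(W, y) = -99 - y
u = -1792 (u = -7*256 = -1792)
w(-70, U(z(-5, 6))) - u = (-99 - 1*0) - 1*(-1792) = (-99 + 0) + 1792 = -99 + 1792 = 1693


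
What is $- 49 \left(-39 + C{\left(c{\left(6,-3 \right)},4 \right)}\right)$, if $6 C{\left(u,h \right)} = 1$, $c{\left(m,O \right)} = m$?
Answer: $\frac{11417}{6} \approx 1902.8$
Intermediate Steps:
$C{\left(u,h \right)} = \frac{1}{6}$ ($C{\left(u,h \right)} = \frac{1}{6} \cdot 1 = \frac{1}{6}$)
$- 49 \left(-39 + C{\left(c{\left(6,-3 \right)},4 \right)}\right) = - 49 \left(-39 + \frac{1}{6}\right) = \left(-49\right) \left(- \frac{233}{6}\right) = \frac{11417}{6}$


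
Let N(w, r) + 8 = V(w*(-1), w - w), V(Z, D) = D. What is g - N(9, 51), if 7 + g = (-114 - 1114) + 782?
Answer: -445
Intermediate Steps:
N(w, r) = -8 (N(w, r) = -8 + (w - w) = -8 + 0 = -8)
g = -453 (g = -7 + ((-114 - 1114) + 782) = -7 + (-1228 + 782) = -7 - 446 = -453)
g - N(9, 51) = -453 - 1*(-8) = -453 + 8 = -445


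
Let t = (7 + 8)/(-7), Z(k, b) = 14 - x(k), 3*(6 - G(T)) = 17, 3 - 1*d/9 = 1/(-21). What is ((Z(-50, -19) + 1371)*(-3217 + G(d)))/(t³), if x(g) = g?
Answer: 37998226/81 ≈ 4.6911e+5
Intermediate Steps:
d = 192/7 (d = 27 - 9/(-21) = 27 - 9*(-1/21) = 27 + 3/7 = 192/7 ≈ 27.429)
G(T) = ⅓ (G(T) = 6 - ⅓*17 = 6 - 17/3 = ⅓)
Z(k, b) = 14 - k
t = -15/7 (t = 15*(-⅐) = -15/7 ≈ -2.1429)
((Z(-50, -19) + 1371)*(-3217 + G(d)))/(t³) = (((14 - 1*(-50)) + 1371)*(-3217 + ⅓))/((-15/7)³) = (((14 + 50) + 1371)*(-9650/3))/(-3375/343) = ((64 + 1371)*(-9650/3))*(-343/3375) = (1435*(-9650/3))*(-343/3375) = -13847750/3*(-343/3375) = 37998226/81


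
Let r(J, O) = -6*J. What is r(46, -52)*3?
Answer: -828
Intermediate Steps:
r(46, -52)*3 = -6*46*3 = -276*3 = -828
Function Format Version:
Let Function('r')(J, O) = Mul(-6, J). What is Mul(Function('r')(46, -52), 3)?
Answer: -828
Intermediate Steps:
Mul(Function('r')(46, -52), 3) = Mul(Mul(-6, 46), 3) = Mul(-276, 3) = -828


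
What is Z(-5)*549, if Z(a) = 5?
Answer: 2745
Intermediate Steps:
Z(-5)*549 = 5*549 = 2745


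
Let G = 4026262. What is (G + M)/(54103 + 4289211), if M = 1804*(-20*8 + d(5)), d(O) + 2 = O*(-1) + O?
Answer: 1867007/2171657 ≈ 0.85972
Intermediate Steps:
d(O) = -2 (d(O) = -2 + (O*(-1) + O) = -2 + (-O + O) = -2 + 0 = -2)
M = -292248 (M = 1804*(-20*8 - 2) = 1804*(-160 - 2) = 1804*(-162) = -292248)
(G + M)/(54103 + 4289211) = (4026262 - 292248)/(54103 + 4289211) = 3734014/4343314 = 3734014*(1/4343314) = 1867007/2171657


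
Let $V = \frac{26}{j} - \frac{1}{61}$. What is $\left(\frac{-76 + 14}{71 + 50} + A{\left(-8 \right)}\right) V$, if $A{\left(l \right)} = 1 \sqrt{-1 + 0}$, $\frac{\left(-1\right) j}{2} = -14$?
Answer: $- \frac{24149}{51667} + \frac{779 i}{854} \approx -0.4674 + 0.91218 i$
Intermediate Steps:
$j = 28$ ($j = \left(-2\right) \left(-14\right) = 28$)
$V = \frac{779}{854}$ ($V = \frac{26}{28} - \frac{1}{61} = 26 \cdot \frac{1}{28} - \frac{1}{61} = \frac{13}{14} - \frac{1}{61} = \frac{779}{854} \approx 0.91218$)
$A{\left(l \right)} = i$ ($A{\left(l \right)} = 1 \sqrt{-1} = 1 i = i$)
$\left(\frac{-76 + 14}{71 + 50} + A{\left(-8 \right)}\right) V = \left(\frac{-76 + 14}{71 + 50} + i\right) \frac{779}{854} = \left(- \frac{62}{121} + i\right) \frac{779}{854} = - \frac{24149}{51667} + \frac{779 i}{854}$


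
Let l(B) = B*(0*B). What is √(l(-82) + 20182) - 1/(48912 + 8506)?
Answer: -1/57418 + √20182 ≈ 142.06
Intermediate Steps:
l(B) = 0 (l(B) = B*0 = 0)
√(l(-82) + 20182) - 1/(48912 + 8506) = √(0 + 20182) - 1/(48912 + 8506) = √20182 - 1/57418 = -1/57418 + √20182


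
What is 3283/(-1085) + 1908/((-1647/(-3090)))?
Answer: 33817191/9455 ≈ 3576.6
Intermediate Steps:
3283/(-1085) + 1908/((-1647/(-3090))) = 3283*(-1/1085) + 1908/((-1647*(-1/3090))) = -469/155 + 1908/(549/1030) = -469/155 + 1908*(1030/549) = -469/155 + 218360/61 = 33817191/9455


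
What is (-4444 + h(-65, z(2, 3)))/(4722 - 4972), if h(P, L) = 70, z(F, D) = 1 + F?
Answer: 2187/125 ≈ 17.496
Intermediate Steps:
(-4444 + h(-65, z(2, 3)))/(4722 - 4972) = (-4444 + 70)/(4722 - 4972) = -4374/(-250) = -4374*(-1/250) = 2187/125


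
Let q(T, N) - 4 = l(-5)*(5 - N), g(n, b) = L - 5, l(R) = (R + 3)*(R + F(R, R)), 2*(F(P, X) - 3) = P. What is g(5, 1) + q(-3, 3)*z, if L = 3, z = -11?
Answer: -244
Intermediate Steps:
F(P, X) = 3 + P/2
l(R) = (3 + R)*(3 + 3*R/2) (l(R) = (R + 3)*(R + (3 + R/2)) = (3 + R)*(3 + 3*R/2))
g(n, b) = -2 (g(n, b) = 3 - 5 = -2)
q(T, N) = 49 - 9*N (q(T, N) = 4 + (9 + (3/2)*(-5)² + (15/2)*(-5))*(5 - N) = 4 + (9 + (3/2)*25 - 75/2)*(5 - N) = 4 + (9 + 75/2 - 75/2)*(5 - N) = 4 + 9*(5 - N) = 4 + (45 - 9*N) = 49 - 9*N)
g(5, 1) + q(-3, 3)*z = -2 + (49 - 9*3)*(-11) = -2 + (49 - 27)*(-11) = -2 + 22*(-11) = -2 - 242 = -244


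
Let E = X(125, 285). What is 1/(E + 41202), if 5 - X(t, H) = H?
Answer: 1/40922 ≈ 2.4437e-5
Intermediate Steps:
X(t, H) = 5 - H
E = -280 (E = 5 - 1*285 = 5 - 285 = -280)
1/(E + 41202) = 1/(-280 + 41202) = 1/40922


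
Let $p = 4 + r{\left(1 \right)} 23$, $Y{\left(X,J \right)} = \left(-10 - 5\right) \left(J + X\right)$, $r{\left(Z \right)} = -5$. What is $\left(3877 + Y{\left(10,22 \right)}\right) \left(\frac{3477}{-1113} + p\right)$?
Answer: $- \frac{143828980}{371} \approx -3.8768 \cdot 10^{5}$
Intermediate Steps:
$Y{\left(X,J \right)} = - 15 J - 15 X$ ($Y{\left(X,J \right)} = - 15 \left(J + X\right) = - 15 J - 15 X$)
$p = -111$ ($p = 4 - 115 = -111$)
$\left(3877 + Y{\left(10,22 \right)}\right) \left(\frac{3477}{-1113} + p\right) = \left(3877 - 480\right) \left(\frac{3477}{-1113} - 111\right) = \left(3877 - 480\right) \left(3477 \left(- \frac{1}{1113}\right) - 111\right) = \left(3877 - 480\right) \left(- \frac{1159}{371} - 111\right) = 3397 \left(- \frac{42340}{371}\right) = - \frac{143828980}{371}$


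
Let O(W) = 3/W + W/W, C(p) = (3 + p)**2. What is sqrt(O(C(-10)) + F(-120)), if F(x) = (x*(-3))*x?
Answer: 2*I*sqrt(529187)/7 ≈ 207.84*I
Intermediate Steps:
F(x) = -3*x**2 (F(x) = (-3*x)*x = -3*x**2)
O(W) = 1 + 3/W (O(W) = 3/W + 1 = 1 + 3/W)
sqrt(O(C(-10)) + F(-120)) = sqrt((3 + (3 - 10)**2)/((3 - 10)**2) - 3*(-120)**2) = sqrt((3 + (-7)**2)/((-7)**2) - 3*14400) = sqrt((3 + 49)/49 - 43200) = sqrt((1/49)*52 - 43200) = sqrt(52/49 - 43200) = sqrt(-2116748/49) = 2*I*sqrt(529187)/7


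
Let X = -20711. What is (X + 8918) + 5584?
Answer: -6209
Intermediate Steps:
(X + 8918) + 5584 = (-20711 + 8918) + 5584 = -11793 + 5584 = -6209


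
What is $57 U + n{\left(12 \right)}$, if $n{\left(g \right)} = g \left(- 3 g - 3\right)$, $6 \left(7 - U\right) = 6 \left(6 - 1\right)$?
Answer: $-354$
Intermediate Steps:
$U = 2$ ($U = 7 - \frac{6 \left(6 - 1\right)}{6} = 7 - \frac{6 \cdot 5}{6} = 7 - 5 = 2$)
$n{\left(g \right)} = g \left(-3 - 3 g\right)$
$57 U + n{\left(12 \right)} = 57 \cdot 2 - 36 \left(1 + 12\right) = 114 - 36 \cdot 13 = 114 - 468 = -354$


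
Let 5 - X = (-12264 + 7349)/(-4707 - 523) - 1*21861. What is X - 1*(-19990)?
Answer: 43780393/1046 ≈ 41855.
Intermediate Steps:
X = 22870853/1046 (X = 5 - ((-12264 + 7349)/(-4707 - 523) - 1*21861) = 5 - (-4915/(-5230) - 21861) = 5 - (-4915*(-1/5230) - 21861) = 5 - (983/1046 - 21861) = 5 - 1*(-22865623/1046) = 5 + 22865623/1046 = 22870853/1046 ≈ 21865.)
X - 1*(-19990) = 22870853/1046 - 1*(-19990) = 22870853/1046 + 19990 = 43780393/1046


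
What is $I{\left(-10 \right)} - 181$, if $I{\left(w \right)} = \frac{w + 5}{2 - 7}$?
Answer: $-180$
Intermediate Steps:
$I{\left(w \right)} = -1 - \frac{w}{5}$ ($I{\left(w \right)} = \frac{5 + w}{-5} = \left(5 + w\right) \left(- \frac{1}{5}\right) = -1 - \frac{w}{5}$)
$I{\left(-10 \right)} - 181 = \left(-1 - -2\right) - 181 = \left(-1 + 2\right) - 181 = 1 - 181 = -180$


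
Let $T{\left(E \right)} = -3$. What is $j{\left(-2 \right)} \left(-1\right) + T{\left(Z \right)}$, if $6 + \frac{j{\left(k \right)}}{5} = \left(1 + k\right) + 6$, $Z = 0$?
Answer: $2$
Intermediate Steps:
$j{\left(k \right)} = 5 + 5 k$ ($j{\left(k \right)} = -30 + 5 \left(\left(1 + k\right) + 6\right) = -30 + 5 \left(7 + k\right) = -30 + \left(35 + 5 k\right) = 5 + 5 k$)
$j{\left(-2 \right)} \left(-1\right) + T{\left(Z \right)} = \left(5 + 5 \left(-2\right)\right) \left(-1\right) - 3 = \left(5 - 10\right) \left(-1\right) - 3 = \left(-5\right) \left(-1\right) - 3 = 5 - 3 = 2$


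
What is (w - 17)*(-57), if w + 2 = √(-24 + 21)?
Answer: 1083 - 57*I*√3 ≈ 1083.0 - 98.727*I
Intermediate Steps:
w = -2 + I*√3 (w = -2 + √(-24 + 21) = -2 + √(-3) = -2 + I*√3 ≈ -2.0 + 1.732*I)
(w - 17)*(-57) = ((-2 + I*√3) - 17)*(-57) = (-19 + I*√3)*(-57) = 1083 - 57*I*√3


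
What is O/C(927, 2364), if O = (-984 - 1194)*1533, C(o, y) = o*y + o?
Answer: -33726/22145 ≈ -1.5230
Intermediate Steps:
C(o, y) = o + o*y
O = -3338874 (O = -2178*1533 = -3338874)
O/C(927, 2364) = -3338874*1/(927*(1 + 2364)) = -3338874/(927*2365) = -3338874/2192355 = -3338874*1/2192355 = -33726/22145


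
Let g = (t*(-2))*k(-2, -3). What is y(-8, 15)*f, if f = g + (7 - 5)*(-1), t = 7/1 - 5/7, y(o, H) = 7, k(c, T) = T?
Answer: 250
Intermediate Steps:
t = 44/7 (t = 7*1 - 5*⅐ = 7 - 5/7 = 44/7 ≈ 6.2857)
g = 264/7 (g = ((44/7)*(-2))*(-3) = -88/7*(-3) = 264/7 ≈ 37.714)
f = 250/7 (f = 264/7 + (7 - 5)*(-1) = 264/7 + 2*(-1) = 264/7 - 2 = 250/7 ≈ 35.714)
y(-8, 15)*f = 7*(250/7) = 250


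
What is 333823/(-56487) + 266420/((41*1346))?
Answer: -1686544769/1558645791 ≈ -1.0821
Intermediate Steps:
333823/(-56487) + 266420/((41*1346)) = 333823*(-1/56487) + 266420/55186 = -333823/56487 + 266420*(1/55186) = -333823/56487 + 133210/27593 = -1686544769/1558645791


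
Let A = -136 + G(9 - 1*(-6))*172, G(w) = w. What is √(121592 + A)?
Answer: 2*√31009 ≈ 352.19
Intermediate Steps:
A = 2444 (A = -136 + (9 - 1*(-6))*172 = -136 + (9 + 6)*172 = -136 + 15*172 = -136 + 2580 = 2444)
√(121592 + A) = √(121592 + 2444) = √124036 = 2*√31009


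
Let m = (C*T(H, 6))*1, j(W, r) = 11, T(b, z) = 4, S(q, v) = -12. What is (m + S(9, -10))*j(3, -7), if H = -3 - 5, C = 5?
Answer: 88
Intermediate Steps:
H = -8
m = 20 (m = (5*4)*1 = 20*1 = 20)
(m + S(9, -10))*j(3, -7) = (20 - 12)*11 = 8*11 = 88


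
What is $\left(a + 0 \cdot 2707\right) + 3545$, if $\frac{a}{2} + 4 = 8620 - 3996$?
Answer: $12785$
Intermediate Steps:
$a = 9240$ ($a = -8 + 2 \left(8620 - 3996\right) = -8 + 2 \cdot 4624 = -8 + 9248 = 9240$)
$\left(a + 0 \cdot 2707\right) + 3545 = \left(9240 + 0 \cdot 2707\right) + 3545 = \left(9240 + 0\right) + 3545 = 9240 + 3545 = 12785$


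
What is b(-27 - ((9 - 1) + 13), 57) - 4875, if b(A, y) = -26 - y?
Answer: -4958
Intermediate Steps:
b(-27 - ((9 - 1) + 13), 57) - 4875 = (-26 - 1*57) - 4875 = (-26 - 57) - 4875 = -83 - 4875 = -4958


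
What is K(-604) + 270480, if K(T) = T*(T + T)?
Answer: 1000112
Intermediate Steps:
K(T) = 2*T² (K(T) = T*(2*T) = 2*T²)
K(-604) + 270480 = 2*(-604)² + 270480 = 2*364816 + 270480 = 729632 + 270480 = 1000112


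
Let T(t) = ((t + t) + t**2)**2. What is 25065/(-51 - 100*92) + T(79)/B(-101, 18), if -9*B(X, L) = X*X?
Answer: -3409478696124/94369451 ≈ -36129.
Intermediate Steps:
B(X, L) = -X**2/9 (B(X, L) = -X*X/9 = -X**2/9)
T(t) = (t**2 + 2*t)**2 (T(t) = (2*t + t**2)**2 = (t**2 + 2*t)**2)
25065/(-51 - 100*92) + T(79)/B(-101, 18) = 25065/(-51 - 100*92) + (79**2*(2 + 79)**2)/((-1/9*(-101)**2)) = 25065/(-51 - 9200) + (6241*81**2)/((-1/9*10201)) = 25065/(-9251) + (6241*6561)/(-10201/9) = 25065*(-1/9251) + 40947201*(-9/10201) = -25065/9251 - 368524809/10201 = -3409478696124/94369451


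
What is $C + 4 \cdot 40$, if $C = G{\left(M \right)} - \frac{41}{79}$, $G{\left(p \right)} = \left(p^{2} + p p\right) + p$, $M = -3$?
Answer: $\frac{13784}{79} \approx 174.48$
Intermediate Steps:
$G{\left(p \right)} = p + 2 p^{2}$ ($G{\left(p \right)} = \left(p^{2} + p^{2}\right) + p = 2 p^{2} + p = p + 2 p^{2}$)
$C = \frac{1144}{79}$ ($C = - 3 \left(1 + 2 \left(-3\right)\right) - \frac{41}{79} = - 3 \left(1 - 6\right) - 41 \cdot \frac{1}{79} = \left(-3\right) \left(-5\right) - \frac{41}{79} = 15 - \frac{41}{79} = \frac{1144}{79} \approx 14.481$)
$C + 4 \cdot 40 = \frac{1144}{79} + 4 \cdot 40 = \frac{1144}{79} + 160 = \frac{13784}{79}$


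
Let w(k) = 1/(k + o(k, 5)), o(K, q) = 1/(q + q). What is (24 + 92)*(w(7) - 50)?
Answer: -410640/71 ≈ -5783.7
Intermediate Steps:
o(K, q) = 1/(2*q)
w(k) = 1/(1/10 + k) (w(k) = 1/(k + (1/2)/5) = 1/(k + (1/2)*(1/5)) = 1/(k + 1/10) = 1/(1/10 + k))
(24 + 92)*(w(7) - 50) = (24 + 92)*(10/(1 + 10*7) - 50) = 116*(10/(1 + 70) - 50) = 116*(10/71 - 50) = 116*(-3540/71) = -410640/71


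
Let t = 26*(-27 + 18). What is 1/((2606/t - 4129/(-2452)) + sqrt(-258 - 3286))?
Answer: -777990104892/299034010922833 - 164604858912*I*sqrt(886)/299034010922833 ≈ -0.0026017 - 0.016385*I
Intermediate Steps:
t = -234 (t = 26*(-9) = -234)
1/((2606/t - 4129/(-2452)) + sqrt(-258 - 3286)) = 1/((2606/(-234) - 4129/(-2452)) + sqrt(-258 - 3286)) = 1/((2606*(-1/234) - 4129*(-1/2452)) + sqrt(-3544)) = 1/((-1303/117 + 4129/2452) + 2*I*sqrt(886)) = 1/(-2711863/286884 + 2*I*sqrt(886))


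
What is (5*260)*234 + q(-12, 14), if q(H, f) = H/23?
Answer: 6996588/23 ≈ 3.0420e+5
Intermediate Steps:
q(H, f) = H/23 (q(H, f) = H*(1/23) = H/23)
(5*260)*234 + q(-12, 14) = (5*260)*234 + (1/23)*(-12) = 1300*234 - 12/23 = 304200 - 12/23 = 6996588/23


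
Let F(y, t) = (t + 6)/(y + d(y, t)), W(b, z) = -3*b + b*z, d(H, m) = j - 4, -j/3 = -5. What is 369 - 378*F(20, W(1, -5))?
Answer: 12195/31 ≈ 393.39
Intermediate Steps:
j = 15 (j = -3*(-5) = 15)
d(H, m) = 11 (d(H, m) = 15 - 4 = 11)
F(y, t) = (6 + t)/(11 + y) (F(y, t) = (t + 6)/(y + 11) = (6 + t)/(11 + y))
369 - 378*F(20, W(1, -5)) = 369 - 378*(6 + 1*(-3 - 5))/(11 + 20) = 369 - 378*(6 + 1*(-8))/31 = 369 - 378*(6 - 8)/31 = 369 - 378*(-2)/31 = 369 - 378*(-2/31) = 369 + 756/31 = 12195/31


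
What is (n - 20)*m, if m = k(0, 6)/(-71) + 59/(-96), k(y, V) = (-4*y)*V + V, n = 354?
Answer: -795755/3408 ≈ -233.50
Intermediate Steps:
k(y, V) = V - 4*V*y (k(y, V) = -4*V*y + V = V - 4*V*y)
m = -4765/6816 (m = (6*(1 - 4*0))/(-71) + 59/(-96) = (6*(1 + 0))*(-1/71) + 59*(-1/96) = (6*1)*(-1/71) - 59/96 = 6*(-1/71) - 59/96 = -6/71 - 59/96 = -4765/6816 ≈ -0.69909)
(n - 20)*m = (354 - 20)*(-4765/6816) = 334*(-4765/6816) = -795755/3408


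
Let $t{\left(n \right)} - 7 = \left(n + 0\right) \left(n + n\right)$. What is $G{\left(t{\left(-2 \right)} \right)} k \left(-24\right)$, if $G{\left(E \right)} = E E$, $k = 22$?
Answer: $-118800$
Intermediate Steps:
$t{\left(n \right)} = 7 + 2 n^{2}$ ($t{\left(n \right)} = 7 + \left(n + 0\right) \left(n + n\right) = 7 + n 2 n = 7 + 2 n^{2}$)
$G{\left(E \right)} = E^{2}$
$G{\left(t{\left(-2 \right)} \right)} k \left(-24\right) = \left(7 + 2 \left(-2\right)^{2}\right)^{2} \cdot 22 \left(-24\right) = \left(7 + 2 \cdot 4\right)^{2} \cdot 22 \left(-24\right) = \left(7 + 8\right)^{2} \cdot 22 \left(-24\right) = 15^{2} \cdot 22 \left(-24\right) = 225 \cdot 22 \left(-24\right) = 4950 \left(-24\right) = -118800$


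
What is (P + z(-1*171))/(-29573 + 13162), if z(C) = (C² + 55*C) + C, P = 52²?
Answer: -22369/16411 ≈ -1.3630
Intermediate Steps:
P = 2704
z(C) = C² + 56*C
(P + z(-1*171))/(-29573 + 13162) = (2704 + (-1*171)*(56 - 1*171))/(-29573 + 13162) = (2704 - 171*(56 - 171))/(-16411) = (2704 - 171*(-115))*(-1/16411) = (2704 + 19665)*(-1/16411) = 22369*(-1/16411) = -22369/16411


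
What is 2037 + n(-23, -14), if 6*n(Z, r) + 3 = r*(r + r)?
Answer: 12611/6 ≈ 2101.8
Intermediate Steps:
n(Z, r) = -½ + r²/3 (n(Z, r) = -½ + (r*(r + r))/6 = -½ + (r*(2*r))/6 = -½ + (2*r²)/6 = -½ + r²/3)
2037 + n(-23, -14) = 2037 + (-½ + (⅓)*(-14)²) = 2037 + (-½ + (⅓)*196) = 2037 + (-½ + 196/3) = 2037 + 389/6 = 12611/6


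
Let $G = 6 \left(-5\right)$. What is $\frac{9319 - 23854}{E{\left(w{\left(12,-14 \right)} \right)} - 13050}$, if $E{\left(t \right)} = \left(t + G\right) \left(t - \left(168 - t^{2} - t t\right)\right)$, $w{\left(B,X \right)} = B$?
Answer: $\frac{1615}{1714} \approx 0.94224$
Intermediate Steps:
$G = -30$
$E{\left(t \right)} = \left(-30 + t\right) \left(-168 + t + 2 t^{2}\right)$ ($E{\left(t \right)} = \left(t - 30\right) \left(t - \left(168 - t^{2} - t t\right)\right) = \left(-30 + t\right) \left(t + \left(\left(t^{2} + t^{2}\right) - 168\right)\right) = \left(-30 + t\right) \left(t + \left(2 t^{2} - 168\right)\right) = \left(-30 + t\right) \left(t + \left(-168 + 2 t^{2}\right)\right) = \left(-30 + t\right) \left(-168 + t + 2 t^{2}\right)$)
$\frac{9319 - 23854}{E{\left(w{\left(12,-14 \right)} \right)} - 13050} = \frac{9319 - 23854}{\left(5040 - 2376 - 59 \cdot 12^{2} + 2 \cdot 12^{3}\right) - 13050} = - \frac{14535}{\left(5040 - 2376 - 8496 + 2 \cdot 1728\right) - 13050} = - \frac{14535}{\left(5040 - 2376 - 8496 + 3456\right) - 13050} = - \frac{14535}{-2376 - 13050} = - \frac{14535}{-15426} = \left(-14535\right) \left(- \frac{1}{15426}\right) = \frac{1615}{1714}$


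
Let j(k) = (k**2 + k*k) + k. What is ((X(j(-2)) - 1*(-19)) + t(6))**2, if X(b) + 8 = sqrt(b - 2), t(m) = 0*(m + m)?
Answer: 169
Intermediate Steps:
j(k) = k + 2*k**2 (j(k) = (k**2 + k**2) + k = 2*k**2 + k = k + 2*k**2)
t(m) = 0 (t(m) = 0*(2*m) = 0)
X(b) = -8 + sqrt(-2 + b) (X(b) = -8 + sqrt(b - 2) = -8 + sqrt(-2 + b))
((X(j(-2)) - 1*(-19)) + t(6))**2 = (((-8 + sqrt(-2 - 2*(1 + 2*(-2)))) - 1*(-19)) + 0)**2 = (((-8 + sqrt(-2 - 2*(1 - 4))) + 19) + 0)**2 = (((-8 + sqrt(-2 - 2*(-3))) + 19) + 0)**2 = (((-8 + sqrt(-2 + 6)) + 19) + 0)**2 = (((-8 + sqrt(4)) + 19) + 0)**2 = (((-8 + 2) + 19) + 0)**2 = ((-6 + 19) + 0)**2 = (13 + 0)**2 = 13**2 = 169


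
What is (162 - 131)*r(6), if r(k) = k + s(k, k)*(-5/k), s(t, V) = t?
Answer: 31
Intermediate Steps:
r(k) = -5 + k (r(k) = k + k*(-5/k) = k - 5 = -5 + k)
(162 - 131)*r(6) = (162 - 131)*(-5 + 6) = 31*1 = 31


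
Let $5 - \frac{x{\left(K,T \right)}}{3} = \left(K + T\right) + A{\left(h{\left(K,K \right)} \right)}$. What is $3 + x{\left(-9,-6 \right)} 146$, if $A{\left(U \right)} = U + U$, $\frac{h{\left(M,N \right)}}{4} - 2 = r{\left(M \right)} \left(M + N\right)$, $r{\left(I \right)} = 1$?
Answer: $64827$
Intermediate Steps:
$h{\left(M,N \right)} = 8 + 4 M + 4 N$ ($h{\left(M,N \right)} = 8 + 4 \cdot 1 \left(M + N\right) = 8 + 4 \left(M + N\right) = 8 + \left(4 M + 4 N\right) = 8 + 4 M + 4 N$)
$A{\left(U \right)} = 2 U$
$x{\left(K,T \right)} = -33 - 51 K - 3 T$ ($x{\left(K,T \right)} = 15 - 3 \left(\left(K + T\right) + 2 \left(8 + 4 K + 4 K\right)\right) = 15 - 3 \left(\left(K + T\right) + 2 \left(8 + 8 K\right)\right) = 15 - 3 \left(\left(K + T\right) + \left(16 + 16 K\right)\right) = 15 - 3 \left(16 + T + 17 K\right) = 15 - \left(48 + 3 T + 51 K\right) = -33 - 51 K - 3 T$)
$3 + x{\left(-9,-6 \right)} 146 = 3 + \left(-33 - -459 - -18\right) 146 = 3 + \left(-33 + 459 + 18\right) 146 = 3 + 444 \cdot 146 = 3 + 64824 = 64827$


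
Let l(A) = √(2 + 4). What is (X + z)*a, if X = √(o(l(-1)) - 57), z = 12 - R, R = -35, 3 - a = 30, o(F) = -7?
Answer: -1269 - 216*I ≈ -1269.0 - 216.0*I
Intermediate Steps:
l(A) = √6
a = -27 (a = 3 - 1*30 = 3 - 30 = -27)
z = 47 (z = 12 - 1*(-35) = 12 + 35 = 47)
X = 8*I (X = √(-7 - 57) = √(-64) = 8*I ≈ 8.0*I)
(X + z)*a = (8*I + 47)*(-27) = (47 + 8*I)*(-27) = -1269 - 216*I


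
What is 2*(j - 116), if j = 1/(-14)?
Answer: -1625/7 ≈ -232.14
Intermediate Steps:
j = -1/14 ≈ -0.071429
2*(j - 116) = 2*(-1/14 - 116) = 2*(-1625/14) = -1625/7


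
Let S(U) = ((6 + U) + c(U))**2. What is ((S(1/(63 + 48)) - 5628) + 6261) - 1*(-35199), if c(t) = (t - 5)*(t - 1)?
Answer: 5457768683641/151807041 ≈ 35952.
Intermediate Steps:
c(t) = (-1 + t)*(-5 + t) (c(t) = (-5 + t)*(-1 + t) = (-1 + t)*(-5 + t))
S(U) = (11 + U**2 - 5*U)**2 (S(U) = ((6 + U) + (5 + U**2 - 6*U))**2 = (11 + U**2 - 5*U)**2)
((S(1/(63 + 48)) - 5628) + 6261) - 1*(-35199) = (((11 + (1/(63 + 48))**2 - 5/(63 + 48))**2 - 5628) + 6261) - 1*(-35199) = (((11 + (1/111)**2 - 5/111)**2 - 5628) + 6261) + 35199 = (((11 + (1/111)**2 - 5*1/111)**2 - 5628) + 6261) + 35199 = (((11 + 1/12321 - 5/111)**2 - 5628) + 6261) + 35199 = (((134977/12321)**2 - 5628) + 6261) + 35199 = ((18218790529/151807041 - 5628) + 6261) + 35199 = (-836151236219/151807041 + 6261) + 35199 = 114312647482/151807041 + 35199 = 5457768683641/151807041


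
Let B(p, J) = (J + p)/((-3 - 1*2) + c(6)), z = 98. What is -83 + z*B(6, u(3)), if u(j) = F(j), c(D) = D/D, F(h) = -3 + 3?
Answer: -230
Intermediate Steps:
F(h) = 0
c(D) = 1
u(j) = 0
B(p, J) = -J/4 - p/4 (B(p, J) = (J + p)/((-3 - 1*2) + 1) = (J + p)/((-3 - 2) + 1) = (J + p)/(-5 + 1) = (J + p)/(-4) = (J + p)*(-1/4) = -J/4 - p/4)
-83 + z*B(6, u(3)) = -83 + 98*(-1/4*0 - 1/4*6) = -83 + 98*(0 - 3/2) = -83 + 98*(-3/2) = -83 - 147 = -230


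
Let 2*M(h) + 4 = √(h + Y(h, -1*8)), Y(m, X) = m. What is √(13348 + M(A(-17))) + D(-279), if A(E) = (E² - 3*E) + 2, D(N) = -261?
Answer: -261 + √(13346 + 3*√19) ≈ -145.42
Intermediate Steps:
A(E) = 2 + E² - 3*E
M(h) = -2 + √2*√h/2 (M(h) = -2 + √(h + h)/2 = -2 + √(2*h)/2 = -2 + (√2*√h)/2 = -2 + √2*√h/2)
√(13348 + M(A(-17))) + D(-279) = √(13348 + (-2 + √2*√(2 + (-17)² - 3*(-17))/2)) - 261 = √(13348 + (-2 + √2*√(2 + 289 + 51)/2)) - 261 = √(13348 + (-2 + √2*√342/2)) - 261 = √(13348 + (-2 + √2*(3*√38)/2)) - 261 = √(13348 + (-2 + 3*√19)) - 261 = √(13346 + 3*√19) - 261 = -261 + √(13346 + 3*√19)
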